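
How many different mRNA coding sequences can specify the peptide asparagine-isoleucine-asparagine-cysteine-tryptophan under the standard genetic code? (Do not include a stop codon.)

Asn: 2 codons.
Ile: 3 codons.
Asn: 2 codons.
Cys: 2 codons.
Trp: 1 codon.
2 × 3 × 2 × 2 × 1 = 24.

24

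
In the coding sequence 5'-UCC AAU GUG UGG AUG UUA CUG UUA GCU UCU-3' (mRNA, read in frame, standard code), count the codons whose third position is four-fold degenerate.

Codon 1 UCC (Ser): third position 4-fold.
Codon 2 AAU (Asn): third position 2-fold.
Codon 3 GUG (Val): third position 4-fold.
Codon 4 UGG (Trp): third position 1-fold.
Codon 5 AUG (Met): third position 1-fold.
Codon 6 UUA (Leu): third position 2-fold.
Codon 7 CUG (Leu): third position 4-fold.
Codon 8 UUA (Leu): third position 2-fold.
Codon 9 GCU (Ala): third position 4-fold.
Codon 10 UCU (Ser): third position 4-fold.
Four-fold degenerate third positions: 5.

5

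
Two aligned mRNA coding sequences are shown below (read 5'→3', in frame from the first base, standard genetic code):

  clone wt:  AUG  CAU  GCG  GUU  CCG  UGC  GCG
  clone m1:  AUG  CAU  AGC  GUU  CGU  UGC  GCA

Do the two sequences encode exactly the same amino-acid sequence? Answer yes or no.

no

Codon 1: AUG Met / AUG Met — identical.
Codon 2: CAU His / CAU His — identical.
Codon 3: GCG Ala / AGC Ser — nonsynonymous.
Codon 4: GUU Val / GUU Val — identical.
Codon 5: CCG Pro / CGU Arg — nonsynonymous.
Codon 6: UGC Cys / UGC Cys — identical.
Codon 7: GCG Ala / GCA Ala — synonymous.
Nonsynonymous differences: 2 → different protein.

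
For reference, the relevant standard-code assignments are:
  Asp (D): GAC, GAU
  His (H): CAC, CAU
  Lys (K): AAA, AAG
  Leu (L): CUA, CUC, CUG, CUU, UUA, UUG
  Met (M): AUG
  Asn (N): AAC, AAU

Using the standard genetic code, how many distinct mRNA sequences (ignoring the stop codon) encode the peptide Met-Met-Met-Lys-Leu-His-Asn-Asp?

Met: 1 codon.
Met: 1 codon.
Met: 1 codon.
Lys: 2 codons.
Leu: 6 codons.
His: 2 codons.
Asn: 2 codons.
Asp: 2 codons.
1 × 1 × 1 × 2 × 6 × 2 × 2 × 2 = 96.

96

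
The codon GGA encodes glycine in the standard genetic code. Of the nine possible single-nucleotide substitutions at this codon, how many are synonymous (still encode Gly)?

Position 1: none → 0 synonymous.
Position 2: none → 0 synonymous.
Position 3: GGU, GGC, GGG → 3 synonymous.
Total: 0 + 0 + 3 = 3.

3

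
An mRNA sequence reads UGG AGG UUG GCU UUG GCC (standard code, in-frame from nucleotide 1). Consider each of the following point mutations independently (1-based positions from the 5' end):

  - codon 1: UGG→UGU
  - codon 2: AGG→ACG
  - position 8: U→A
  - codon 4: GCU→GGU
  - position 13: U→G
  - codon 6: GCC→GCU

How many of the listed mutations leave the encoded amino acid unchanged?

1

Codon 1: UGG (Trp) → UGU (Cys) — missense.
Codon 2: AGG (Arg) → ACG (Thr) — missense.
Codon 3: UUG (Leu) → UAG (Stop) — nonsense.
Codon 4: GCU (Ala) → GGU (Gly) — missense.
Codon 5: UUG (Leu) → GUG (Val) — missense.
Codon 6: GCC (Ala) → GCU (Ala) — synonymous.
Synonymous: 1 of 6.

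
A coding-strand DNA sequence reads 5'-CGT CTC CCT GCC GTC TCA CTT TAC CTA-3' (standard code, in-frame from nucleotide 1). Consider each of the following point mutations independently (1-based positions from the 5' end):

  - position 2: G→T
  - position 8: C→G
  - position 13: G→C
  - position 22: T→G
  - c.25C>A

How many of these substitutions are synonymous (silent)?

Codon 1: CGT (Arg) → CTT (Leu) — missense.
Codon 3: CCT (Pro) → CGT (Arg) — missense.
Codon 5: GTC (Val) → CTC (Leu) — missense.
Codon 8: TAC (Tyr) → GAC (Asp) — missense.
Codon 9: CTA (Leu) → ATA (Ile) — missense.
Synonymous: 0 of 5.

0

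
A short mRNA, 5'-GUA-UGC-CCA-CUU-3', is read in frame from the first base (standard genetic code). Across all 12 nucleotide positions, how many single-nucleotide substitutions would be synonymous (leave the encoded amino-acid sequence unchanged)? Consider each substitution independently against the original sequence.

Codon 1 (GUA, Val): 3 synonymous substitutions.
Codon 2 (UGC, Cys): 1 synonymous substitution.
Codon 3 (CCA, Pro): 3 synonymous substitutions.
Codon 4 (CUU, Leu): 3 synonymous substitutions.
Total: 3 + 1 + 3 + 3 = 10.

10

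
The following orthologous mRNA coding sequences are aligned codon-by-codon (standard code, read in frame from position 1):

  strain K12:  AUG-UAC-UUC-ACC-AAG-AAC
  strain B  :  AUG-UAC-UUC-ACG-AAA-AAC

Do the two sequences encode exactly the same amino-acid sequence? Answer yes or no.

Codon 1: AUG Met / AUG Met — identical.
Codon 2: UAC Tyr / UAC Tyr — identical.
Codon 3: UUC Phe / UUC Phe — identical.
Codon 4: ACC Thr / ACG Thr — synonymous.
Codon 5: AAG Lys / AAA Lys — synonymous.
Codon 6: AAC Asn / AAC Asn — identical.
Nonsynonymous differences: 0 → same protein.

yes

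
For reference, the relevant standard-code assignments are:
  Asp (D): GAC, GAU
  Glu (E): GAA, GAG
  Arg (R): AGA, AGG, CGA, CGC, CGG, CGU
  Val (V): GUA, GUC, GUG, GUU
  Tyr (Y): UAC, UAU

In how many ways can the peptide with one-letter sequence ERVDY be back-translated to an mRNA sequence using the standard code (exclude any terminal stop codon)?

192

Glu: 2 codons.
Arg: 6 codons.
Val: 4 codons.
Asp: 2 codons.
Tyr: 2 codons.
2 × 6 × 4 × 2 × 2 = 192.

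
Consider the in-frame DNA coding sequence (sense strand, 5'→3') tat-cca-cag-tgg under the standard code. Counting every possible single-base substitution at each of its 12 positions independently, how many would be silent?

Codon 1 (TAT, Tyr): 1 synonymous substitution.
Codon 2 (CCA, Pro): 3 synonymous substitutions.
Codon 3 (CAG, Gln): 1 synonymous substitution.
Codon 4 (TGG, Trp): 0 synonymous substitutions.
Total: 1 + 3 + 1 + 0 = 5.

5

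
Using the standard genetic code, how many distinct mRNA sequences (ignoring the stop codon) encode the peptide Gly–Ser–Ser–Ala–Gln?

1152

Gly: 4 codons.
Ser: 6 codons.
Ser: 6 codons.
Ala: 4 codons.
Gln: 2 codons.
4 × 6 × 6 × 4 × 2 = 1152.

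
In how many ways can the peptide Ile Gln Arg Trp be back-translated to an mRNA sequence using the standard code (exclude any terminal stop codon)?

Ile: 3 codons.
Gln: 2 codons.
Arg: 6 codons.
Trp: 1 codon.
3 × 2 × 6 × 1 = 36.

36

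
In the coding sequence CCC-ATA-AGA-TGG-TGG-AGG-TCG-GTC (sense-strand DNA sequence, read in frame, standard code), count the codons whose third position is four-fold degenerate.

Codon 1 CCC (Pro): third position 4-fold.
Codon 2 ATA (Ile): third position 3-fold.
Codon 3 AGA (Arg): third position 2-fold.
Codon 4 TGG (Trp): third position 1-fold.
Codon 5 TGG (Trp): third position 1-fold.
Codon 6 AGG (Arg): third position 2-fold.
Codon 7 TCG (Ser): third position 4-fold.
Codon 8 GTC (Val): third position 4-fold.
Four-fold degenerate third positions: 3.

3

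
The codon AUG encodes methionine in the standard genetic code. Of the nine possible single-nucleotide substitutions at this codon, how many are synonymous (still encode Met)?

Position 1: none → 0 synonymous.
Position 2: none → 0 synonymous.
Position 3: none → 0 synonymous.
Total: 0 + 0 + 0 = 0.

0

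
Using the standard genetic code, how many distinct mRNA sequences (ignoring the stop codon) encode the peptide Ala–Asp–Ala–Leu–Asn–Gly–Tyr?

3072

Ala: 4 codons.
Asp: 2 codons.
Ala: 4 codons.
Leu: 6 codons.
Asn: 2 codons.
Gly: 4 codons.
Tyr: 2 codons.
4 × 2 × 4 × 6 × 2 × 4 × 2 = 3072.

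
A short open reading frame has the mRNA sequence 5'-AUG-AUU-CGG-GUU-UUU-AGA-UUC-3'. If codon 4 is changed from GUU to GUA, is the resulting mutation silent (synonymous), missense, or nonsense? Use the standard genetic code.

silent

Position 12 falls in codon 4: GUU → Val.
After the substitution the codon is GUA → Val.
Both encode Val, so the change is synonymous.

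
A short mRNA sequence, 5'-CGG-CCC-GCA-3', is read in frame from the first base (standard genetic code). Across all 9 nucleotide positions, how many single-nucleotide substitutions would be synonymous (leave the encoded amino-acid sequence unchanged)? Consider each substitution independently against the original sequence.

Codon 1 (CGG, Arg): 4 synonymous substitutions.
Codon 2 (CCC, Pro): 3 synonymous substitutions.
Codon 3 (GCA, Ala): 3 synonymous substitutions.
Total: 4 + 3 + 3 = 10.

10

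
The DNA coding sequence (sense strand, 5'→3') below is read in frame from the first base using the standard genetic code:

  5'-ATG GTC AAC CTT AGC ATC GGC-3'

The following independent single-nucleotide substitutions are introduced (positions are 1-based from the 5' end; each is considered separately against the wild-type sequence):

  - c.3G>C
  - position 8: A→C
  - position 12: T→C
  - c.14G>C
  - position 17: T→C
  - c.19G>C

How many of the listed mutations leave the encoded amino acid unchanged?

1

Codon 1: ATG (Met) → ATC (Ile) — missense.
Codon 3: AAC (Asn) → ACC (Thr) — missense.
Codon 4: CTT (Leu) → CTC (Leu) — synonymous.
Codon 5: AGC (Ser) → ACC (Thr) — missense.
Codon 6: ATC (Ile) → ACC (Thr) — missense.
Codon 7: GGC (Gly) → CGC (Arg) — missense.
Synonymous: 1 of 6.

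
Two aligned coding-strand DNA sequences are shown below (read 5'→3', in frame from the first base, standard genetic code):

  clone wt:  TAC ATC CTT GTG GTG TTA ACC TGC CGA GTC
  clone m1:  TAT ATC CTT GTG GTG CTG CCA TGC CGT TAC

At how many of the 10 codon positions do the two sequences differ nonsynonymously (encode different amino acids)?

Codon 1: TAC Tyr / TAT Tyr — synonymous.
Codon 2: ATC Ile / ATC Ile — identical.
Codon 3: CTT Leu / CTT Leu — identical.
Codon 4: GTG Val / GTG Val — identical.
Codon 5: GTG Val / GTG Val — identical.
Codon 6: TTA Leu / CTG Leu — synonymous.
Codon 7: ACC Thr / CCA Pro — nonsynonymous.
Codon 8: TGC Cys / TGC Cys — identical.
Codon 9: CGA Arg / CGT Arg — synonymous.
Codon 10: GTC Val / TAC Tyr — nonsynonymous.
Nonsynonymous differences: 2.

2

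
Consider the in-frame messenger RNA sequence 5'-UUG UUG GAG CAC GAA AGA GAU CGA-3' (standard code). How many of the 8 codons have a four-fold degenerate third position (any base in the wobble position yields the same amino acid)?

Codon 1 UUG (Leu): third position 2-fold.
Codon 2 UUG (Leu): third position 2-fold.
Codon 3 GAG (Glu): third position 2-fold.
Codon 4 CAC (His): third position 2-fold.
Codon 5 GAA (Glu): third position 2-fold.
Codon 6 AGA (Arg): third position 2-fold.
Codon 7 GAU (Asp): third position 2-fold.
Codon 8 CGA (Arg): third position 4-fold.
Four-fold degenerate third positions: 1.

1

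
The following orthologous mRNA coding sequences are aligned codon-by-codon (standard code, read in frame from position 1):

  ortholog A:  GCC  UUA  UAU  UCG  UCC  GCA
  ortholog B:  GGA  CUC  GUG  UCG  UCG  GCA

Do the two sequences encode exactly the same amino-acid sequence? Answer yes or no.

Codon 1: GCC Ala / GGA Gly — nonsynonymous.
Codon 2: UUA Leu / CUC Leu — synonymous.
Codon 3: UAU Tyr / GUG Val — nonsynonymous.
Codon 4: UCG Ser / UCG Ser — identical.
Codon 5: UCC Ser / UCG Ser — synonymous.
Codon 6: GCA Ala / GCA Ala — identical.
Nonsynonymous differences: 2 → different protein.

no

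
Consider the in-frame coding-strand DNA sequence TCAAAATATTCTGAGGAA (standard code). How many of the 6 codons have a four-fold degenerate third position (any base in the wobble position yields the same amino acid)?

2

Codon 1 TCA (Ser): third position 4-fold.
Codon 2 AAA (Lys): third position 2-fold.
Codon 3 TAT (Tyr): third position 2-fold.
Codon 4 TCT (Ser): third position 4-fold.
Codon 5 GAG (Glu): third position 2-fold.
Codon 6 GAA (Glu): third position 2-fold.
Four-fold degenerate third positions: 2.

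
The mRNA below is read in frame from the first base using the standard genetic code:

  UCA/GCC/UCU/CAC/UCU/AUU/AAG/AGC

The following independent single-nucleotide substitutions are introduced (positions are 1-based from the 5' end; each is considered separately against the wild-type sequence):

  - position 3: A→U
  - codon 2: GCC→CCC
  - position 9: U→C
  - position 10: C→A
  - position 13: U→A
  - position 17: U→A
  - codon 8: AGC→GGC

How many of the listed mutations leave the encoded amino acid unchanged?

2

Codon 1: UCA (Ser) → UCU (Ser) — synonymous.
Codon 2: GCC (Ala) → CCC (Pro) — missense.
Codon 3: UCU (Ser) → UCC (Ser) — synonymous.
Codon 4: CAC (His) → AAC (Asn) — missense.
Codon 5: UCU (Ser) → ACU (Thr) — missense.
Codon 6: AUU (Ile) → AAU (Asn) — missense.
Codon 8: AGC (Ser) → GGC (Gly) — missense.
Synonymous: 2 of 7.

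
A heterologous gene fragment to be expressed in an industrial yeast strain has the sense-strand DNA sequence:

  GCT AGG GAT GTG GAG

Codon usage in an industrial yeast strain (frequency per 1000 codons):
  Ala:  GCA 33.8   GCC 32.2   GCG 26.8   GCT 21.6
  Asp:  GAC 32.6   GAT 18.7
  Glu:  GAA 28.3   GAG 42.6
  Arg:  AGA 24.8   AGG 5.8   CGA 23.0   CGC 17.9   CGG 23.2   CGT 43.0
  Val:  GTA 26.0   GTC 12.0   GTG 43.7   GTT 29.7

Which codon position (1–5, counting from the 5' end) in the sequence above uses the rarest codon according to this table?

2

Codon 1 GCT (Ala): 21.6 per 1000.
Codon 2 AGG (Arg): 5.8 per 1000.
Codon 3 GAT (Asp): 18.7 per 1000.
Codon 4 GTG (Val): 43.7 per 1000.
Codon 5 GAG (Glu): 42.6 per 1000.
Lowest frequency is 5.8 at codon 2.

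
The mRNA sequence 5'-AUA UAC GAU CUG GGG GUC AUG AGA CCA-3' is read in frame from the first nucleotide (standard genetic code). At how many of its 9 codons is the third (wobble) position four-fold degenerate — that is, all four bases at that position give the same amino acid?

4

Codon 1 AUA (Ile): third position 3-fold.
Codon 2 UAC (Tyr): third position 2-fold.
Codon 3 GAU (Asp): third position 2-fold.
Codon 4 CUG (Leu): third position 4-fold.
Codon 5 GGG (Gly): third position 4-fold.
Codon 6 GUC (Val): third position 4-fold.
Codon 7 AUG (Met): third position 1-fold.
Codon 8 AGA (Arg): third position 2-fold.
Codon 9 CCA (Pro): third position 4-fold.
Four-fold degenerate third positions: 4.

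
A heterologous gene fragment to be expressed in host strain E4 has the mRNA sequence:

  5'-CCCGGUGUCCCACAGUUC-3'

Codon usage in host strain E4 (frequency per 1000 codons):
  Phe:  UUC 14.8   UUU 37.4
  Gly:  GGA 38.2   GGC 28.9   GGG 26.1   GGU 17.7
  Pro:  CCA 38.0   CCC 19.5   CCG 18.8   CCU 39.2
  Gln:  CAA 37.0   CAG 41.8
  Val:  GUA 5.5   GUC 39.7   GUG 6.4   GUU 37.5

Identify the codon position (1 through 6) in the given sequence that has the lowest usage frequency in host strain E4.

Codon 1 CCC (Pro): 19.5 per 1000.
Codon 2 GGU (Gly): 17.7 per 1000.
Codon 3 GUC (Val): 39.7 per 1000.
Codon 4 CCA (Pro): 38.0 per 1000.
Codon 5 CAG (Gln): 41.8 per 1000.
Codon 6 UUC (Phe): 14.8 per 1000.
Lowest frequency is 14.8 at codon 6.

6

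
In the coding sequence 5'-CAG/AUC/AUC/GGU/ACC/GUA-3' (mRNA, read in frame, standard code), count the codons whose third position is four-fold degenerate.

3

Codon 1 CAG (Gln): third position 2-fold.
Codon 2 AUC (Ile): third position 3-fold.
Codon 3 AUC (Ile): third position 3-fold.
Codon 4 GGU (Gly): third position 4-fold.
Codon 5 ACC (Thr): third position 4-fold.
Codon 6 GUA (Val): third position 4-fold.
Four-fold degenerate third positions: 3.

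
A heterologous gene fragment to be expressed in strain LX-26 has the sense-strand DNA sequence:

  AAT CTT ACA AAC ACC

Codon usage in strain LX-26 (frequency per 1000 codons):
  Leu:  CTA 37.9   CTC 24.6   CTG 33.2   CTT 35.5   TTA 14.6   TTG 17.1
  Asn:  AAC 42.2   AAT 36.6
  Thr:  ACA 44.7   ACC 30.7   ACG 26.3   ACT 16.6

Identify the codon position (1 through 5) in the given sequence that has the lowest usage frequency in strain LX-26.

Codon 1 AAT (Asn): 36.6 per 1000.
Codon 2 CTT (Leu): 35.5 per 1000.
Codon 3 ACA (Thr): 44.7 per 1000.
Codon 4 AAC (Asn): 42.2 per 1000.
Codon 5 ACC (Thr): 30.7 per 1000.
Lowest frequency is 30.7 at codon 5.

5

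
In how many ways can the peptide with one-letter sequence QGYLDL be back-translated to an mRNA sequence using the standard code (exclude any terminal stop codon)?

Gln: 2 codons.
Gly: 4 codons.
Tyr: 2 codons.
Leu: 6 codons.
Asp: 2 codons.
Leu: 6 codons.
2 × 4 × 2 × 6 × 2 × 6 = 1152.

1152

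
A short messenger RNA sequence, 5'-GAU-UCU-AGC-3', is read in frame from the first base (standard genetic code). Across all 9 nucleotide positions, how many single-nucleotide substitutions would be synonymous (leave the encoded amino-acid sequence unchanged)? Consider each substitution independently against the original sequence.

Codon 1 (GAU, Asp): 1 synonymous substitution.
Codon 2 (UCU, Ser): 3 synonymous substitutions.
Codon 3 (AGC, Ser): 1 synonymous substitution.
Total: 1 + 3 + 1 = 5.

5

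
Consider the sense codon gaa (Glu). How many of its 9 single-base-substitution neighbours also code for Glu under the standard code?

1

Position 1: none → 0 synonymous.
Position 2: none → 0 synonymous.
Position 3: GAG → 1 synonymous.
Total: 0 + 0 + 1 = 1.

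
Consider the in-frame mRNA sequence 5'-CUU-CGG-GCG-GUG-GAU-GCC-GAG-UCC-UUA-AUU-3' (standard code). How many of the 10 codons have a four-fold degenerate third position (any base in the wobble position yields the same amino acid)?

Codon 1 CUU (Leu): third position 4-fold.
Codon 2 CGG (Arg): third position 4-fold.
Codon 3 GCG (Ala): third position 4-fold.
Codon 4 GUG (Val): third position 4-fold.
Codon 5 GAU (Asp): third position 2-fold.
Codon 6 GCC (Ala): third position 4-fold.
Codon 7 GAG (Glu): third position 2-fold.
Codon 8 UCC (Ser): third position 4-fold.
Codon 9 UUA (Leu): third position 2-fold.
Codon 10 AUU (Ile): third position 3-fold.
Four-fold degenerate third positions: 6.

6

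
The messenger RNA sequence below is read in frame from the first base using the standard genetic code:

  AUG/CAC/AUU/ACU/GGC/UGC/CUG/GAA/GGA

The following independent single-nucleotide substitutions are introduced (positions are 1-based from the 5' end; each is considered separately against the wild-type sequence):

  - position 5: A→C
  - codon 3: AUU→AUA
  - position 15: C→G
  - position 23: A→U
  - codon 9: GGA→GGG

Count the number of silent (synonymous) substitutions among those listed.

Codon 2: CAC (His) → CCC (Pro) — missense.
Codon 3: AUU (Ile) → AUA (Ile) — synonymous.
Codon 5: GGC (Gly) → GGG (Gly) — synonymous.
Codon 8: GAA (Glu) → GUA (Val) — missense.
Codon 9: GGA (Gly) → GGG (Gly) — synonymous.
Synonymous: 3 of 5.

3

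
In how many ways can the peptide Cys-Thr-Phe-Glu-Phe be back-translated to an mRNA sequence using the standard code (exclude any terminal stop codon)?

Cys: 2 codons.
Thr: 4 codons.
Phe: 2 codons.
Glu: 2 codons.
Phe: 2 codons.
2 × 4 × 2 × 2 × 2 = 64.

64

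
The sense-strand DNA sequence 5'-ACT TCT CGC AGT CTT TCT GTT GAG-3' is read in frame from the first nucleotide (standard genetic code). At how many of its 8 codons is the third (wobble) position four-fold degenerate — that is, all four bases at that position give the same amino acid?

6

Codon 1 ACT (Thr): third position 4-fold.
Codon 2 TCT (Ser): third position 4-fold.
Codon 3 CGC (Arg): third position 4-fold.
Codon 4 AGT (Ser): third position 2-fold.
Codon 5 CTT (Leu): third position 4-fold.
Codon 6 TCT (Ser): third position 4-fold.
Codon 7 GTT (Val): third position 4-fold.
Codon 8 GAG (Glu): third position 2-fold.
Four-fold degenerate third positions: 6.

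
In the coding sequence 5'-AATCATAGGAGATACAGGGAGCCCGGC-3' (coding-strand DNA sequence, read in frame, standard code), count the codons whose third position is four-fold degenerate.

2

Codon 1 AAT (Asn): third position 2-fold.
Codon 2 CAT (His): third position 2-fold.
Codon 3 AGG (Arg): third position 2-fold.
Codon 4 AGA (Arg): third position 2-fold.
Codon 5 TAC (Tyr): third position 2-fold.
Codon 6 AGG (Arg): third position 2-fold.
Codon 7 GAG (Glu): third position 2-fold.
Codon 8 CCC (Pro): third position 4-fold.
Codon 9 GGC (Gly): third position 4-fold.
Four-fold degenerate third positions: 2.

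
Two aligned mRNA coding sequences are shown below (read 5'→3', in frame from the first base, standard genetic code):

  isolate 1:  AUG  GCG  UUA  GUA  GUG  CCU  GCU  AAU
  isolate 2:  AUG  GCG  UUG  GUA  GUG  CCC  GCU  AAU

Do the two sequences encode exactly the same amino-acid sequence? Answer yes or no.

yes

Codon 1: AUG Met / AUG Met — identical.
Codon 2: GCG Ala / GCG Ala — identical.
Codon 3: UUA Leu / UUG Leu — synonymous.
Codon 4: GUA Val / GUA Val — identical.
Codon 5: GUG Val / GUG Val — identical.
Codon 6: CCU Pro / CCC Pro — synonymous.
Codon 7: GCU Ala / GCU Ala — identical.
Codon 8: AAU Asn / AAU Asn — identical.
Nonsynonymous differences: 0 → same protein.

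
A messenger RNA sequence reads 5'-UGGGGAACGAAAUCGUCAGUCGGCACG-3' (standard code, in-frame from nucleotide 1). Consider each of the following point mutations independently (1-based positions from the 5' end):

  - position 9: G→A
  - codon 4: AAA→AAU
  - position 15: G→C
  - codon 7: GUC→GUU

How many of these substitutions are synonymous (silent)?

Codon 3: ACG (Thr) → ACA (Thr) — synonymous.
Codon 4: AAA (Lys) → AAU (Asn) — missense.
Codon 5: UCG (Ser) → UCC (Ser) — synonymous.
Codon 7: GUC (Val) → GUU (Val) — synonymous.
Synonymous: 3 of 4.

3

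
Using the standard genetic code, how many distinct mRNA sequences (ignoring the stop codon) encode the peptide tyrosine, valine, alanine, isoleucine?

96

Tyr: 2 codons.
Val: 4 codons.
Ala: 4 codons.
Ile: 3 codons.
2 × 4 × 4 × 3 = 96.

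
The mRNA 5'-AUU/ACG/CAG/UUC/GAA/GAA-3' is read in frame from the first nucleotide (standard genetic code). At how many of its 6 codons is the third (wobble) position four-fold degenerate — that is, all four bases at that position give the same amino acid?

Codon 1 AUU (Ile): third position 3-fold.
Codon 2 ACG (Thr): third position 4-fold.
Codon 3 CAG (Gln): third position 2-fold.
Codon 4 UUC (Phe): third position 2-fold.
Codon 5 GAA (Glu): third position 2-fold.
Codon 6 GAA (Glu): third position 2-fold.
Four-fold degenerate third positions: 1.

1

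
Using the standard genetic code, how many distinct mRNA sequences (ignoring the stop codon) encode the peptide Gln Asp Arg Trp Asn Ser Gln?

Gln: 2 codons.
Asp: 2 codons.
Arg: 6 codons.
Trp: 1 codon.
Asn: 2 codons.
Ser: 6 codons.
Gln: 2 codons.
2 × 2 × 6 × 1 × 2 × 6 × 2 = 576.

576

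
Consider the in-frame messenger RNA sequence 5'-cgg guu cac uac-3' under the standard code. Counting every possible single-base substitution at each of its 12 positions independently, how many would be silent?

Codon 1 (CGG, Arg): 4 synonymous substitutions.
Codon 2 (GUU, Val): 3 synonymous substitutions.
Codon 3 (CAC, His): 1 synonymous substitution.
Codon 4 (UAC, Tyr): 1 synonymous substitution.
Total: 4 + 3 + 1 + 1 = 9.

9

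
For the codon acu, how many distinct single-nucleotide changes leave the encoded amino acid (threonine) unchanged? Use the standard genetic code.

Position 1: none → 0 synonymous.
Position 2: none → 0 synonymous.
Position 3: ACC, ACA, ACG → 3 synonymous.
Total: 0 + 0 + 3 = 3.

3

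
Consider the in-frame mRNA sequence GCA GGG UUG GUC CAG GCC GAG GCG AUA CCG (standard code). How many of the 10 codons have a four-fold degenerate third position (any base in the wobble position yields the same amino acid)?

6

Codon 1 GCA (Ala): third position 4-fold.
Codon 2 GGG (Gly): third position 4-fold.
Codon 3 UUG (Leu): third position 2-fold.
Codon 4 GUC (Val): third position 4-fold.
Codon 5 CAG (Gln): third position 2-fold.
Codon 6 GCC (Ala): third position 4-fold.
Codon 7 GAG (Glu): third position 2-fold.
Codon 8 GCG (Ala): third position 4-fold.
Codon 9 AUA (Ile): third position 3-fold.
Codon 10 CCG (Pro): third position 4-fold.
Four-fold degenerate third positions: 6.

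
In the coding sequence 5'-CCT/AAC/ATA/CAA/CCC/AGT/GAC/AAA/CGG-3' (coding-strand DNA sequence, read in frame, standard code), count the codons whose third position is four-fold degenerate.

3

Codon 1 CCT (Pro): third position 4-fold.
Codon 2 AAC (Asn): third position 2-fold.
Codon 3 ATA (Ile): third position 3-fold.
Codon 4 CAA (Gln): third position 2-fold.
Codon 5 CCC (Pro): third position 4-fold.
Codon 6 AGT (Ser): third position 2-fold.
Codon 7 GAC (Asp): third position 2-fold.
Codon 8 AAA (Lys): third position 2-fold.
Codon 9 CGG (Arg): third position 4-fold.
Four-fold degenerate third positions: 3.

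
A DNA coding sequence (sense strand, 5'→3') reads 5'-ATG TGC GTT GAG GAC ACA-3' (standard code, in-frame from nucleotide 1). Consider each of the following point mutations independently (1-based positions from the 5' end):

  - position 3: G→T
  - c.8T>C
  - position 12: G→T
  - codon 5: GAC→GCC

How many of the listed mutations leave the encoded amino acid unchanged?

0

Codon 1: ATG (Met) → ATT (Ile) — missense.
Codon 3: GTT (Val) → GCT (Ala) — missense.
Codon 4: GAG (Glu) → GAT (Asp) — missense.
Codon 5: GAC (Asp) → GCC (Ala) — missense.
Synonymous: 0 of 4.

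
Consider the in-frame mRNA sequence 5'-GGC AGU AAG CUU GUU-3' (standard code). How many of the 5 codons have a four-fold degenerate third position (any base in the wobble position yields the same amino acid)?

Codon 1 GGC (Gly): third position 4-fold.
Codon 2 AGU (Ser): third position 2-fold.
Codon 3 AAG (Lys): third position 2-fold.
Codon 4 CUU (Leu): third position 4-fold.
Codon 5 GUU (Val): third position 4-fold.
Four-fold degenerate third positions: 3.

3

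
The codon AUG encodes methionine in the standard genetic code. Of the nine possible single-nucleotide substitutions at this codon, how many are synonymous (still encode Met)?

Position 1: none → 0 synonymous.
Position 2: none → 0 synonymous.
Position 3: none → 0 synonymous.
Total: 0 + 0 + 0 = 0.

0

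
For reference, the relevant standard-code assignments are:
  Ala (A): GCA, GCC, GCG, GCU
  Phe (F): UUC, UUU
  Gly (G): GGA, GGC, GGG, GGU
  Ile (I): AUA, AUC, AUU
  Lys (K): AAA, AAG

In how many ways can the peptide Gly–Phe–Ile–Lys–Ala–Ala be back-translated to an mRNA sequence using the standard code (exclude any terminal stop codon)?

768

Gly: 4 codons.
Phe: 2 codons.
Ile: 3 codons.
Lys: 2 codons.
Ala: 4 codons.
Ala: 4 codons.
4 × 2 × 3 × 2 × 4 × 4 = 768.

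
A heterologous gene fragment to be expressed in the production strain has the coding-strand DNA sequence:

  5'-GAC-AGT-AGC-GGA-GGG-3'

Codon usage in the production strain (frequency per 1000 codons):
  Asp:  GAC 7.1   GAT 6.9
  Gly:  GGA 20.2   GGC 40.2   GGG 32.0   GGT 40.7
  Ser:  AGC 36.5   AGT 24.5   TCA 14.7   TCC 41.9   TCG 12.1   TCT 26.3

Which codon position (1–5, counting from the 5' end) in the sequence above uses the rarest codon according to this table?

1

Codon 1 GAC (Asp): 7.1 per 1000.
Codon 2 AGT (Ser): 24.5 per 1000.
Codon 3 AGC (Ser): 36.5 per 1000.
Codon 4 GGA (Gly): 20.2 per 1000.
Codon 5 GGG (Gly): 32.0 per 1000.
Lowest frequency is 7.1 at codon 1.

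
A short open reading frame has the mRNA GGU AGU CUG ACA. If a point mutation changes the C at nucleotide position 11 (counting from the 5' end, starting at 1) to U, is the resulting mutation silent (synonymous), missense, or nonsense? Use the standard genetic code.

missense

Position 11 falls in codon 4: ACA → Thr.
After the substitution the codon is AUA → Ile.
Thr ≠ Ile, so this is a missense mutation.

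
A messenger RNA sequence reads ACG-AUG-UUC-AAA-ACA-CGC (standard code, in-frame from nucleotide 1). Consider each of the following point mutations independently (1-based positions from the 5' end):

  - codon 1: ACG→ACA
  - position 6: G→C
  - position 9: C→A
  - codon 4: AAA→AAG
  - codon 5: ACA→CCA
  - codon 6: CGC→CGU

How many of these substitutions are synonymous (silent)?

Codon 1: ACG (Thr) → ACA (Thr) — synonymous.
Codon 2: AUG (Met) → AUC (Ile) — missense.
Codon 3: UUC (Phe) → UUA (Leu) — missense.
Codon 4: AAA (Lys) → AAG (Lys) — synonymous.
Codon 5: ACA (Thr) → CCA (Pro) — missense.
Codon 6: CGC (Arg) → CGU (Arg) — synonymous.
Synonymous: 3 of 6.

3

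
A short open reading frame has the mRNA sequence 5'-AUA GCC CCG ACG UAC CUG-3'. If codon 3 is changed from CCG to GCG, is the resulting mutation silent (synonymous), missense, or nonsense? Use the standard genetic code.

Position 7 falls in codon 3: CCG → Pro.
After the substitution the codon is GCG → Ala.
Pro ≠ Ala, so this is a missense mutation.

missense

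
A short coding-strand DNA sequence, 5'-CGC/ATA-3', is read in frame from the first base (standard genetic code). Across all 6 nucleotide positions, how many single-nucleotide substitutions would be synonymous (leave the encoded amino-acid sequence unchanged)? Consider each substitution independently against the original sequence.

Codon 1 (CGC, Arg): 3 synonymous substitutions.
Codon 2 (ATA, Ile): 2 synonymous substitutions.
Total: 3 + 2 = 5.

5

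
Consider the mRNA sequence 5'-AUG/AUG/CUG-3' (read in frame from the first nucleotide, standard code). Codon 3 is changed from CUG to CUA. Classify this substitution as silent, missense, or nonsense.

silent

Position 9 falls in codon 3: CUG → Leu.
After the substitution the codon is CUA → Leu.
Both encode Leu, so the change is synonymous.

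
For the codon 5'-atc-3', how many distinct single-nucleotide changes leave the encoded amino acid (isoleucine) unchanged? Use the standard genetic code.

2

Position 1: none → 0 synonymous.
Position 2: none → 0 synonymous.
Position 3: ATT, ATA → 2 synonymous.
Total: 0 + 0 + 2 = 2.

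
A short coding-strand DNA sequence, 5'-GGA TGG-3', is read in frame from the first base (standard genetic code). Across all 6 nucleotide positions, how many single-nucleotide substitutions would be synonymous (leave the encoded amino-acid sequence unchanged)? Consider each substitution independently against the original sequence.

Codon 1 (GGA, Gly): 3 synonymous substitutions.
Codon 2 (TGG, Trp): 0 synonymous substitutions.
Total: 3 + 0 = 3.

3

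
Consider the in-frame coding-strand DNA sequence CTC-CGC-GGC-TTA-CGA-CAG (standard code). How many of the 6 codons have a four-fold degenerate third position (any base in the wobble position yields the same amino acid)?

Codon 1 CTC (Leu): third position 4-fold.
Codon 2 CGC (Arg): third position 4-fold.
Codon 3 GGC (Gly): third position 4-fold.
Codon 4 TTA (Leu): third position 2-fold.
Codon 5 CGA (Arg): third position 4-fold.
Codon 6 CAG (Gln): third position 2-fold.
Four-fold degenerate third positions: 4.

4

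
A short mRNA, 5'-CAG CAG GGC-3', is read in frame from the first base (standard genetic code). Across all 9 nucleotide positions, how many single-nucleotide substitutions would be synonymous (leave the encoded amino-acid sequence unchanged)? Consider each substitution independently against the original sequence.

5

Codon 1 (CAG, Gln): 1 synonymous substitution.
Codon 2 (CAG, Gln): 1 synonymous substitution.
Codon 3 (GGC, Gly): 3 synonymous substitutions.
Total: 1 + 1 + 3 = 5.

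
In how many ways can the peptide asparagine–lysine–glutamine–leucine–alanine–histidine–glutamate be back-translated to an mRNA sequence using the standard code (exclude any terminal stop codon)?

768

Asn: 2 codons.
Lys: 2 codons.
Gln: 2 codons.
Leu: 6 codons.
Ala: 4 codons.
His: 2 codons.
Glu: 2 codons.
2 × 2 × 2 × 6 × 4 × 2 × 2 = 768.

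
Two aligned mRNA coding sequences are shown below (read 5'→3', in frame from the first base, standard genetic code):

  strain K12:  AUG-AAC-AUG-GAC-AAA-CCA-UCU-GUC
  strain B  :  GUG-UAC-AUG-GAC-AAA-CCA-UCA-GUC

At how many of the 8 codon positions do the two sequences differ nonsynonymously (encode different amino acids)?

Codon 1: AUG Met / GUG Val — nonsynonymous.
Codon 2: AAC Asn / UAC Tyr — nonsynonymous.
Codon 3: AUG Met / AUG Met — identical.
Codon 4: GAC Asp / GAC Asp — identical.
Codon 5: AAA Lys / AAA Lys — identical.
Codon 6: CCA Pro / CCA Pro — identical.
Codon 7: UCU Ser / UCA Ser — synonymous.
Codon 8: GUC Val / GUC Val — identical.
Nonsynonymous differences: 2.

2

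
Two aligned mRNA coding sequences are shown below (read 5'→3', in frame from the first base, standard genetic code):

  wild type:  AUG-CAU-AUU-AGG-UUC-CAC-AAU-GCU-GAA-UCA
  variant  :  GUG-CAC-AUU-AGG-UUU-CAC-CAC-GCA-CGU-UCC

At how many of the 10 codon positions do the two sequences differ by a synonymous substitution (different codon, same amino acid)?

4

Codon 1: AUG Met / GUG Val — nonsynonymous.
Codon 2: CAU His / CAC His — synonymous.
Codon 3: AUU Ile / AUU Ile — identical.
Codon 4: AGG Arg / AGG Arg — identical.
Codon 5: UUC Phe / UUU Phe — synonymous.
Codon 6: CAC His / CAC His — identical.
Codon 7: AAU Asn / CAC His — nonsynonymous.
Codon 8: GCU Ala / GCA Ala — synonymous.
Codon 9: GAA Glu / CGU Arg — nonsynonymous.
Codon 10: UCA Ser / UCC Ser — synonymous.
Synonymous differences: 4.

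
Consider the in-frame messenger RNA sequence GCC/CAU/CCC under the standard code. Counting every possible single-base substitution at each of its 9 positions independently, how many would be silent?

Codon 1 (GCC, Ala): 3 synonymous substitutions.
Codon 2 (CAU, His): 1 synonymous substitution.
Codon 3 (CCC, Pro): 3 synonymous substitutions.
Total: 3 + 1 + 3 = 7.

7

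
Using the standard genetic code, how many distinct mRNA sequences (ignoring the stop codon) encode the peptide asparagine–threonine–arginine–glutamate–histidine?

Asn: 2 codons.
Thr: 4 codons.
Arg: 6 codons.
Glu: 2 codons.
His: 2 codons.
2 × 4 × 6 × 2 × 2 = 192.

192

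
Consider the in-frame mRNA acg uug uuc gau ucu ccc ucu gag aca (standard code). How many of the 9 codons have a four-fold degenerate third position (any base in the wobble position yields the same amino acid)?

5

Codon 1 ACG (Thr): third position 4-fold.
Codon 2 UUG (Leu): third position 2-fold.
Codon 3 UUC (Phe): third position 2-fold.
Codon 4 GAU (Asp): third position 2-fold.
Codon 5 UCU (Ser): third position 4-fold.
Codon 6 CCC (Pro): third position 4-fold.
Codon 7 UCU (Ser): third position 4-fold.
Codon 8 GAG (Glu): third position 2-fold.
Codon 9 ACA (Thr): third position 4-fold.
Four-fold degenerate third positions: 5.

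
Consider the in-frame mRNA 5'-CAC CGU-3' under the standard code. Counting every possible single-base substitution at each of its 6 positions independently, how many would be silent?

Codon 1 (CAC, His): 1 synonymous substitution.
Codon 2 (CGU, Arg): 3 synonymous substitutions.
Total: 1 + 3 = 4.

4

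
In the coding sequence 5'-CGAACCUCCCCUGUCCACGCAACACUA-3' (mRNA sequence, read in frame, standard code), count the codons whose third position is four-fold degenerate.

8

Codon 1 CGA (Arg): third position 4-fold.
Codon 2 ACC (Thr): third position 4-fold.
Codon 3 UCC (Ser): third position 4-fold.
Codon 4 CCU (Pro): third position 4-fold.
Codon 5 GUC (Val): third position 4-fold.
Codon 6 CAC (His): third position 2-fold.
Codon 7 GCA (Ala): third position 4-fold.
Codon 8 ACA (Thr): third position 4-fold.
Codon 9 CUA (Leu): third position 4-fold.
Four-fold degenerate third positions: 8.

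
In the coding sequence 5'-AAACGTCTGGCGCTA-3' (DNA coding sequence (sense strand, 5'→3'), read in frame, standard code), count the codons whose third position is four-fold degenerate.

Codon 1 AAA (Lys): third position 2-fold.
Codon 2 CGT (Arg): third position 4-fold.
Codon 3 CTG (Leu): third position 4-fold.
Codon 4 GCG (Ala): third position 4-fold.
Codon 5 CTA (Leu): third position 4-fold.
Four-fold degenerate third positions: 4.

4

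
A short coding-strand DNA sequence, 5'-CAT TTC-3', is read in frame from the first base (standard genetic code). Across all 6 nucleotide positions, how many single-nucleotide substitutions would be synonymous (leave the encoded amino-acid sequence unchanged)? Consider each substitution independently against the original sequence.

2

Codon 1 (CAT, His): 1 synonymous substitution.
Codon 2 (TTC, Phe): 1 synonymous substitution.
Total: 1 + 1 = 2.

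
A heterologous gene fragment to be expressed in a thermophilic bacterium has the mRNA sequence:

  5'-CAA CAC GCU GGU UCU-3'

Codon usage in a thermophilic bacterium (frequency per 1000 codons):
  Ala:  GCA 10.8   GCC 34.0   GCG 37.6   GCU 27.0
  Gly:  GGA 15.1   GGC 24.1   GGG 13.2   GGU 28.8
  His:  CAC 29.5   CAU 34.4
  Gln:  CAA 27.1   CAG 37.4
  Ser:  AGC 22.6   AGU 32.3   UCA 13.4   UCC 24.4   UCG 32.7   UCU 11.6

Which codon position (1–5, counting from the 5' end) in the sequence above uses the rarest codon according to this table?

Codon 1 CAA (Gln): 27.1 per 1000.
Codon 2 CAC (His): 29.5 per 1000.
Codon 3 GCU (Ala): 27.0 per 1000.
Codon 4 GGU (Gly): 28.8 per 1000.
Codon 5 UCU (Ser): 11.6 per 1000.
Lowest frequency is 11.6 at codon 5.

5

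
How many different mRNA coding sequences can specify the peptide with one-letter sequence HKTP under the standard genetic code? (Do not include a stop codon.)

His: 2 codons.
Lys: 2 codons.
Thr: 4 codons.
Pro: 4 codons.
2 × 2 × 4 × 4 = 64.

64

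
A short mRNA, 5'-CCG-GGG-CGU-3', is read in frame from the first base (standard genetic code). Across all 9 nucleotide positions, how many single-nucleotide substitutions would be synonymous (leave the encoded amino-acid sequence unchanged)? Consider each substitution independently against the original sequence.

9

Codon 1 (CCG, Pro): 3 synonymous substitutions.
Codon 2 (GGG, Gly): 3 synonymous substitutions.
Codon 3 (CGU, Arg): 3 synonymous substitutions.
Total: 3 + 3 + 3 = 9.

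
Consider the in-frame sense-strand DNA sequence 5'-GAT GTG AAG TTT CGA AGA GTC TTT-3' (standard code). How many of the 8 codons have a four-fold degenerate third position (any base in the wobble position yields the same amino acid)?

3

Codon 1 GAT (Asp): third position 2-fold.
Codon 2 GTG (Val): third position 4-fold.
Codon 3 AAG (Lys): third position 2-fold.
Codon 4 TTT (Phe): third position 2-fold.
Codon 5 CGA (Arg): third position 4-fold.
Codon 6 AGA (Arg): third position 2-fold.
Codon 7 GTC (Val): third position 4-fold.
Codon 8 TTT (Phe): third position 2-fold.
Four-fold degenerate third positions: 3.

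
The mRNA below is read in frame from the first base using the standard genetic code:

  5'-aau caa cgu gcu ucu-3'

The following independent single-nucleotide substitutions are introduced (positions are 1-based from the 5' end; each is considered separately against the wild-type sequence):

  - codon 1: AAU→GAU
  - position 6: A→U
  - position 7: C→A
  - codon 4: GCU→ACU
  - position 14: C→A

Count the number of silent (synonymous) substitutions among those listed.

Codon 1: AAU (Asn) → GAU (Asp) — missense.
Codon 2: CAA (Gln) → CAU (His) — missense.
Codon 3: CGU (Arg) → AGU (Ser) — missense.
Codon 4: GCU (Ala) → ACU (Thr) — missense.
Codon 5: UCU (Ser) → UAU (Tyr) — missense.
Synonymous: 0 of 5.

0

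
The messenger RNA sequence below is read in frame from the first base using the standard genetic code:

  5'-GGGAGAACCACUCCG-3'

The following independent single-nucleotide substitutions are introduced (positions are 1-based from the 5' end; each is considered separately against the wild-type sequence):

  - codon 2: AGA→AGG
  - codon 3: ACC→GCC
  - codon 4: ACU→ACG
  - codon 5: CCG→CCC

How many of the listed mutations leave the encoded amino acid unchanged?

Codon 2: AGA (Arg) → AGG (Arg) — synonymous.
Codon 3: ACC (Thr) → GCC (Ala) — missense.
Codon 4: ACU (Thr) → ACG (Thr) — synonymous.
Codon 5: CCG (Pro) → CCC (Pro) — synonymous.
Synonymous: 3 of 4.

3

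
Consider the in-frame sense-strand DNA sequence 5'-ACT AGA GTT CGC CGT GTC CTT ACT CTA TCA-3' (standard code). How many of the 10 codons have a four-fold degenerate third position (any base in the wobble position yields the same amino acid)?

Codon 1 ACT (Thr): third position 4-fold.
Codon 2 AGA (Arg): third position 2-fold.
Codon 3 GTT (Val): third position 4-fold.
Codon 4 CGC (Arg): third position 4-fold.
Codon 5 CGT (Arg): third position 4-fold.
Codon 6 GTC (Val): third position 4-fold.
Codon 7 CTT (Leu): third position 4-fold.
Codon 8 ACT (Thr): third position 4-fold.
Codon 9 CTA (Leu): third position 4-fold.
Codon 10 TCA (Ser): third position 4-fold.
Four-fold degenerate third positions: 9.

9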